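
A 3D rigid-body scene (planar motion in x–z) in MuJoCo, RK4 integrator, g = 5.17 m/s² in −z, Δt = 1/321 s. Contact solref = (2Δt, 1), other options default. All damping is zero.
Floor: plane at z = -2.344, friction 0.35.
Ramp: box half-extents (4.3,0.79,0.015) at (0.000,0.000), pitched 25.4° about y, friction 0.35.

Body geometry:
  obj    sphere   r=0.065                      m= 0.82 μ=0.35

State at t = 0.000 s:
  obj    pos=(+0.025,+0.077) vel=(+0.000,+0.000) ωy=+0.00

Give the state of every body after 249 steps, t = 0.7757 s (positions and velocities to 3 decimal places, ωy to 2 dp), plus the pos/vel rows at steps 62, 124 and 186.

State at t = 0.7757 s:
  obj    pos=(+0.455,-0.128) vel=(+1.110,-0.527) ωy=+18.90

Key-timestep trajectory:
   step    t(s)  obj.x    obj.z    obj.vx   obj.vz 
     62  0.1931   +0.052  +0.064  +0.276  -0.131
    124  0.3863   +0.132  +0.026  +0.553  -0.262
    186  0.5794   +0.265  -0.037  +0.829  -0.394


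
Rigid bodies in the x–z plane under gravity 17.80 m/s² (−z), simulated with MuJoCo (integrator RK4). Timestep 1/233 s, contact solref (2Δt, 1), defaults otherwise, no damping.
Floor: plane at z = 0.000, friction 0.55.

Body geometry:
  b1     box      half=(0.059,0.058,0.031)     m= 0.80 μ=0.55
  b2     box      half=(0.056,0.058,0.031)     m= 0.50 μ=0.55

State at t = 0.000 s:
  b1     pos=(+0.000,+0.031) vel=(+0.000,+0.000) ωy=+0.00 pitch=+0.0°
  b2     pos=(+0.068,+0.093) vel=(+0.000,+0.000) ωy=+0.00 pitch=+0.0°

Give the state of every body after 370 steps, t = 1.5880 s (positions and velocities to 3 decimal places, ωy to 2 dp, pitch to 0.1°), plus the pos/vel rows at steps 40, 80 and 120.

State at t = 1.5880 s:
  b1     pos=(+0.000,+0.031) vel=(+0.000,+0.000) ωy=+0.00 pitch=+0.0°
  b2     pos=(+0.122,+0.056) vel=(+0.000,+0.000) ωy=+0.00 pitch=+90.0°

Key-timestep trajectory:
   step    t(s)  b1.x    b1.z    b1.vx   b1.vz   b2.x    b2.z    b2.vx   b2.vz 
     40  0.1717   +0.000  +0.031  +0.000  +0.000   +0.102  +0.061  +0.508  +0.026
     80  0.3433   +0.000  +0.031  +0.000  +0.000   +0.141  +0.063  -0.042  -0.008
    120  0.5150   +0.000  +0.031  +0.000  +0.000   +0.117  +0.058  +0.105  -0.046


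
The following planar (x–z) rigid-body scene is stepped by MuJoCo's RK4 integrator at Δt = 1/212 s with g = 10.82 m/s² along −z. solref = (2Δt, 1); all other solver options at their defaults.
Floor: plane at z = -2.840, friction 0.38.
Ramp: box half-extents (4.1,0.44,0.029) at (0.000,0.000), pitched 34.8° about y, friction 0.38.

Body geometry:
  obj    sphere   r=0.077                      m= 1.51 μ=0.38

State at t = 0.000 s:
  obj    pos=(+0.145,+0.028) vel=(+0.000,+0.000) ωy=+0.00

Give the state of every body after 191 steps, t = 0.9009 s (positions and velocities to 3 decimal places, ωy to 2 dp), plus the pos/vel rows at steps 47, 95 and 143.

State at t = 0.9009 s:
  obj    pos=(+1.615,-0.994) vel=(+3.263,-2.268) ωy=+51.60

Key-timestep trajectory:
   step    t(s)  obj.x    obj.z    obj.vx   obj.vz 
     47  0.2217   +0.234  -0.034  +0.803  -0.558
     95  0.4481   +0.509  -0.225  +1.623  -1.128
    143  0.6745   +0.969  -0.545  +2.443  -1.698


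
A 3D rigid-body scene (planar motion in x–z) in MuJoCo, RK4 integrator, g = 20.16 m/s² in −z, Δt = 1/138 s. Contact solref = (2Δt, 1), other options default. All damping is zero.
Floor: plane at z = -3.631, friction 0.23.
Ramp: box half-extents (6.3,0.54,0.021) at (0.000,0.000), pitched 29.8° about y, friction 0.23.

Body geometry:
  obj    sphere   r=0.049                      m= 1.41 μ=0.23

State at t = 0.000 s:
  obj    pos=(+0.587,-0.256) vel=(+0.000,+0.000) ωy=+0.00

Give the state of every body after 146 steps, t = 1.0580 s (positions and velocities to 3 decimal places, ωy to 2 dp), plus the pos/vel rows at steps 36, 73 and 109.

State at t = 1.0580 s:
  obj    pos=(+4.063,-2.246) vel=(+6.571,-3.763) ωy=+154.46

Key-timestep trajectory:
   step    t(s)  obj.x    obj.z    obj.vx   obj.vz 
     36  0.2609   +0.799  -0.377  +1.621  -0.928
     73  0.5290   +1.456  -0.753  +3.286  -1.882
    109  0.7899   +2.525  -1.365  +4.906  -2.809


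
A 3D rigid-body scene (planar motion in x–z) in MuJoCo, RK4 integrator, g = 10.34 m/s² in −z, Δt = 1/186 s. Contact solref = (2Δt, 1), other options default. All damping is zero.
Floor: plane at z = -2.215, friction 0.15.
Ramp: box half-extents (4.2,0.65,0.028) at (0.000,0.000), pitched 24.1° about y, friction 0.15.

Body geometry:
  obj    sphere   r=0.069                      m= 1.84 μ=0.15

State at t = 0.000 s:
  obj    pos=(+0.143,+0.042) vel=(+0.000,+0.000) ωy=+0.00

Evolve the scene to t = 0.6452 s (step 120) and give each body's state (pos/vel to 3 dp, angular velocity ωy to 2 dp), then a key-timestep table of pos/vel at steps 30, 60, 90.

State at t = 0.6452 s:
  obj    pos=(+0.716,-0.214) vel=(+1.776,-0.795) ωy=+28.18

Key-timestep trajectory:
   step    t(s)  obj.x    obj.z    obj.vx   obj.vz 
     30  0.1613   +0.179  +0.026  +0.444  -0.199
     60  0.3226   +0.286  -0.022  +0.888  -0.397
     90  0.4839   +0.466  -0.102  +1.332  -0.596


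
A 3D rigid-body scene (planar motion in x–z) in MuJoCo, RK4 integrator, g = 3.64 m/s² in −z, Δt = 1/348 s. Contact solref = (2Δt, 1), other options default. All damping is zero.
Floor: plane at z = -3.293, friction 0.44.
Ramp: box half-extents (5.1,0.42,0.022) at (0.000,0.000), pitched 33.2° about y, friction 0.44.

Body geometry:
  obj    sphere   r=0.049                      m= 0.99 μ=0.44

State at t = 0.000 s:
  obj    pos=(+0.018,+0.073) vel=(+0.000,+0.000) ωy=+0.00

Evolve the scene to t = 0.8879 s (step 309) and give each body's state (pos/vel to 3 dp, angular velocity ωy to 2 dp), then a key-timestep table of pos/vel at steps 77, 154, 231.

State at t = 0.8879 s:
  obj    pos=(+0.488,-0.234) vel=(+1.058,-0.692) ωy=+25.80

Key-timestep trajectory:
   step    t(s)  obj.x    obj.z    obj.vx   obj.vz 
     77  0.2213   +0.047  +0.054  +0.264  -0.173
    154  0.4425   +0.135  -0.003  +0.527  -0.345
    231  0.6638   +0.281  -0.099  +0.791  -0.517


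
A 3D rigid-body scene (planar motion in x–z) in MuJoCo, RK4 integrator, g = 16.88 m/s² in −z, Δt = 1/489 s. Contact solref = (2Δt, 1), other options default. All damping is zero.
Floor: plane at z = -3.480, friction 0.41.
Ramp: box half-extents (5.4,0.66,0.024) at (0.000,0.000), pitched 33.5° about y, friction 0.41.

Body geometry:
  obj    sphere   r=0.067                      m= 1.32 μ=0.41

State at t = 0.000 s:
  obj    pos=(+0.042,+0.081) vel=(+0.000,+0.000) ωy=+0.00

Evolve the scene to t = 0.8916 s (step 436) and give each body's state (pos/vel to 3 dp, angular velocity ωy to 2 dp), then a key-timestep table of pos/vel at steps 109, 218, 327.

State at t = 0.8916 s:
  obj    pos=(+2.248,-1.379) vel=(+4.948,-3.275) ωy=+88.55

Key-timestep trajectory:
   step    t(s)  obj.x    obj.z    obj.vx   obj.vz 
    109  0.2229   +0.180  -0.010  +1.237  -0.819
    218  0.4458   +0.594  -0.284  +2.474  -1.638
    327  0.6687   +1.283  -0.740  +3.711  -2.456


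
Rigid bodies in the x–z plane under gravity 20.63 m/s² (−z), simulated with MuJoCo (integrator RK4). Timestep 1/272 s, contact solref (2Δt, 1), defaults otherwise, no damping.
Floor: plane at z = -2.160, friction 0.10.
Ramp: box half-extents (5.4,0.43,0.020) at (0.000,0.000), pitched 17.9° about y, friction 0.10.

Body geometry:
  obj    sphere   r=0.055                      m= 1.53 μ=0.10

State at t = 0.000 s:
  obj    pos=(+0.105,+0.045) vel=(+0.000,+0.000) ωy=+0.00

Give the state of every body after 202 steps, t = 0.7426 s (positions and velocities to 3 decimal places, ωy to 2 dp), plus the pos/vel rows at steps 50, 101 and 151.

State at t = 0.7426 s:
  obj    pos=(+1.294,-0.339) vel=(+3.201,-1.034) ωy=+61.14

Key-timestep trajectory:
   step    t(s)  obj.x    obj.z    obj.vx   obj.vz 
     50  0.1838   +0.178  +0.021  +0.793  -0.256
    101  0.3713   +0.402  -0.051  +1.601  -0.517
    151  0.5551   +0.769  -0.170  +2.393  -0.773


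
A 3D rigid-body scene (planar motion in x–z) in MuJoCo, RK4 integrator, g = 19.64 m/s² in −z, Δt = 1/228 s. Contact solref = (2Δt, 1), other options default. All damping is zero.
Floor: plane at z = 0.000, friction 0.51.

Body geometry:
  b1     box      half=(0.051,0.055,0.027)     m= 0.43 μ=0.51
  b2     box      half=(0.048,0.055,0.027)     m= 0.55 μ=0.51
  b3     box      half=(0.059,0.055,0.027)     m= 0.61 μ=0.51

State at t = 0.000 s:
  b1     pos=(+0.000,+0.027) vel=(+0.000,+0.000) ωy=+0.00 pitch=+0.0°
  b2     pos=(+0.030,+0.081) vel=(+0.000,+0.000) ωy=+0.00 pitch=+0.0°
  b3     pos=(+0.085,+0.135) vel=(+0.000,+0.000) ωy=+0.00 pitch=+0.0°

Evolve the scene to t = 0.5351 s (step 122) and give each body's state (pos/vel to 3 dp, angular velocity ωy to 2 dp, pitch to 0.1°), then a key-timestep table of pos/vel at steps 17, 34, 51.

State at t = 0.5351 s:
  b1     pos=(+0.000,+0.027) vel=(+0.000,+0.000) ωy=+0.00 pitch=+0.0°
  b2     pos=(+0.030,+0.081) vel=(+0.000,+0.000) ωy=+0.00 pitch=+0.0°
  b3     pos=(+0.136,+0.059) vel=(+0.000,+0.000) ωy=+0.00 pitch=+90.0°

Key-timestep trajectory:
   step    t(s)  b1.x    b1.z    b1.vx   b1.vz   b2.x    b2.z    b2.vx   b2.vz   b3.x    b3.z    b3.vx   b3.vz 
     17  0.0746   +0.000  +0.027  -0.001  +0.000   +0.032  +0.082  +0.040  +0.029   +0.092  +0.132  +0.191  -0.091
     34  0.1491   +0.000  +0.027  +0.000  +0.000   +0.036  +0.085  +0.066  +0.029   +0.114  +0.114  +0.382  -0.536
     51  0.2237   +0.000  +0.027  +0.001  +0.000   +0.031  +0.081  -0.213  -0.189   +0.137  +0.056  -0.058  +0.175


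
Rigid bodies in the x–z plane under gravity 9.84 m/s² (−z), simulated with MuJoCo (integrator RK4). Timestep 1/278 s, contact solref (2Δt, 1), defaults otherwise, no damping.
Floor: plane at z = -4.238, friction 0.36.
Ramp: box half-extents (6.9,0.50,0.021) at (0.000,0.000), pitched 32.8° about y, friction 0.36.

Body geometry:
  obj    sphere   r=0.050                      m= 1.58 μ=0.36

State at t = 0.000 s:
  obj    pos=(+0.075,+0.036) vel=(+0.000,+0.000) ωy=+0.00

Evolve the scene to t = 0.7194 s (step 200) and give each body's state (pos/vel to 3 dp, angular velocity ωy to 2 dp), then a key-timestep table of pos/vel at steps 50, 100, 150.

State at t = 0.7194 s:
  obj    pos=(+0.903,-0.498) vel=(+2.303,-1.484) ωy=+54.77

Key-timestep trajectory:
   step    t(s)  obj.x    obj.z    obj.vx   obj.vz 
     50  0.1799   +0.127  +0.003  +0.576  -0.371
    100  0.3597   +0.282  -0.097  +1.151  -0.742
    150  0.5396   +0.541  -0.264  +1.727  -1.113


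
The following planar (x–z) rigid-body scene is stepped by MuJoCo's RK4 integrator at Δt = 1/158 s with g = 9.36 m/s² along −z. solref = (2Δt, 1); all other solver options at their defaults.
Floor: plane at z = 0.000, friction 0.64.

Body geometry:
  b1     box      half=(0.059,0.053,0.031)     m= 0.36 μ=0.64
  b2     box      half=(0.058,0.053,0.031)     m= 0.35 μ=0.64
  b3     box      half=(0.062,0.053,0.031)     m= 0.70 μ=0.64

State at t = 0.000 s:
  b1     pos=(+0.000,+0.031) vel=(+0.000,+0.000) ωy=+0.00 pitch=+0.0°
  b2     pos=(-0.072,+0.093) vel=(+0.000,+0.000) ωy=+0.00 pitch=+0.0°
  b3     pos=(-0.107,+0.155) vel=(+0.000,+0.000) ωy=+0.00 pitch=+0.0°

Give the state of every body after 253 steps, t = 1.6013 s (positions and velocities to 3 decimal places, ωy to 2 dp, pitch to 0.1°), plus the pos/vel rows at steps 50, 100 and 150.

State at t = 1.6013 s:
  b1     pos=(+0.000,+0.031) vel=(+0.000,+0.000) ωy=+0.00 pitch=+0.0°
  b2     pos=(-0.128,+0.058) vel=(+0.000,+0.000) ωy=+0.00 pitch=-90.0°
  b3     pos=(-0.308,+0.031) vel=(+0.000,+0.000) ωy=+0.00 pitch=+180.0°

Key-timestep trajectory:
   step    t(s)  b1.x    b1.z    b1.vx   b1.vz   b2.x    b2.z    b2.vx   b2.vz   b3.x    b3.z    b3.vx   b3.vz 
     50  0.3165   +0.000  +0.031  +0.000  +0.000   -0.126  +0.059  -0.370  -0.178   -0.209  +0.064  -0.393  -0.158
    100  0.6329   +0.000  +0.031  +0.000  +0.000   -0.125  +0.058  +0.143  +0.089   -0.243  +0.069  -0.019  +0.000
    150  0.9494   +0.000  +0.031  +0.000  +0.000   -0.128  +0.058  +0.006  +0.003   -0.254  +0.069  -0.098  -0.014


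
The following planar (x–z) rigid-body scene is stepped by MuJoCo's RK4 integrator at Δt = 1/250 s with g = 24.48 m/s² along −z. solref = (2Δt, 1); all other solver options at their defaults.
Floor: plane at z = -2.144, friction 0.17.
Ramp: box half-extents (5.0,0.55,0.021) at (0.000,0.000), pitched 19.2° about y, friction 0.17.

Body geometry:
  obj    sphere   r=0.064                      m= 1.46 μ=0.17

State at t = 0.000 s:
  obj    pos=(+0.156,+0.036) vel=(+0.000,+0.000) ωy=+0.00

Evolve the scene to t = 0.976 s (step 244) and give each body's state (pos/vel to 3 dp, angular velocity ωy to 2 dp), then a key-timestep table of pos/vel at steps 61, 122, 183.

State at t = 0.976 s:
  obj    pos=(+2.743,-0.865) vel=(+5.300,-1.846) ωy=+87.68

Key-timestep trajectory:
   step    t(s)  obj.x    obj.z    obj.vx   obj.vz 
     61  0.2440   +0.318  -0.021  +1.325  -0.462
    122  0.4880   +0.803  -0.190  +2.650  -0.923
    183  0.7320   +1.611  -0.471  +3.975  -1.384


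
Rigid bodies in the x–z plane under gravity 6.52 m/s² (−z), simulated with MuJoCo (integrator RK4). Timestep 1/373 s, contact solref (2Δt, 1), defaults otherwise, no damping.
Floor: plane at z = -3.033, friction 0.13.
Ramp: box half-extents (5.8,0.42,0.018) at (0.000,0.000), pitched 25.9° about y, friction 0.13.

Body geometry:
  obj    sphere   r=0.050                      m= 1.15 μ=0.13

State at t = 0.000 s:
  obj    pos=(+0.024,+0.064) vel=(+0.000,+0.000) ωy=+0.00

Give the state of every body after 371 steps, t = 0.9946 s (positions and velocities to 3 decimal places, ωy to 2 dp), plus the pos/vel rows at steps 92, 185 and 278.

State at t = 0.9946 s:
  obj    pos=(+0.952,-0.387) vel=(+1.865,-0.910) ωy=+37.87

Key-timestep trajectory:
   step    t(s)  obj.x    obj.z    obj.vx   obj.vz 
     92  0.2466   +0.081  +0.036  +0.464  -0.222
    185  0.4960   +0.255  -0.048  +0.933  -0.444
    278  0.7453   +0.545  -0.189  +1.397  -0.685


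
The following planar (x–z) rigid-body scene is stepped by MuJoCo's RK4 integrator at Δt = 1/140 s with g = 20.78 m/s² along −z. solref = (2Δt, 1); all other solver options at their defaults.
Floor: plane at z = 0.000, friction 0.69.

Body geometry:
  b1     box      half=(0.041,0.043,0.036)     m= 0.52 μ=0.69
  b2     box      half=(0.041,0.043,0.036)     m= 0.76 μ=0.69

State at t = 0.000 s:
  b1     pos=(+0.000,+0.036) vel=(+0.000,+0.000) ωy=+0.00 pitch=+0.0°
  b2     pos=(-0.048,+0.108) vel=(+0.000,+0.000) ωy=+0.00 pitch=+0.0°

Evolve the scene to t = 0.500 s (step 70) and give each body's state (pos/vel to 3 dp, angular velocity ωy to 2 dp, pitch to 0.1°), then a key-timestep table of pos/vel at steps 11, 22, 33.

State at t = 0.500 s:
  b1     pos=(+0.000,+0.036) vel=(+0.000,+0.000) ωy=+0.00 pitch=+0.0°
  b2     pos=(-0.091,+0.041) vel=(+0.000,+0.000) ωy=+0.00 pitch=-90.0°

Key-timestep trajectory:
   step    t(s)  b1.x    b1.z    b1.vx   b1.vz   b2.x    b2.z    b2.vx   b2.vz 
     11  0.0786   +0.000  +0.036  +0.001  +0.002   -0.056  +0.105  -0.221  -0.088
     22  0.1571   +0.000  +0.036  +0.000  +0.001   -0.082  +0.071  -0.382  -1.074
     33  0.2357   +0.000  +0.036  +0.000  +0.000   -0.091  +0.039  +0.027  +0.081


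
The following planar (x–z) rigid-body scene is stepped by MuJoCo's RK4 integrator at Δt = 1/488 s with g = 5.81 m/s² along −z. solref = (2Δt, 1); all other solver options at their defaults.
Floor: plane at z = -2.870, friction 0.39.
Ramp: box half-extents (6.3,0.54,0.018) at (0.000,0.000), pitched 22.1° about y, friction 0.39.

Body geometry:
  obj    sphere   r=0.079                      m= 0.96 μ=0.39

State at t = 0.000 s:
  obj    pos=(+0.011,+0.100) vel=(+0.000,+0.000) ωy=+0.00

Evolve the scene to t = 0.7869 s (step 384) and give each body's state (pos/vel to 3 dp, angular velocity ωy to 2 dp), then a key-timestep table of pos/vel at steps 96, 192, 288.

State at t = 0.7869 s:
  obj    pos=(+0.459,-0.082) vel=(+1.138,-0.462) ωy=+15.55

Key-timestep trajectory:
   step    t(s)  obj.x    obj.z    obj.vx   obj.vz 
     96  0.1967   +0.039  +0.089  +0.285  -0.116
    192  0.3934   +0.123  +0.055  +0.569  -0.231
    288  0.5902   +0.263  -0.002  +0.854  -0.347


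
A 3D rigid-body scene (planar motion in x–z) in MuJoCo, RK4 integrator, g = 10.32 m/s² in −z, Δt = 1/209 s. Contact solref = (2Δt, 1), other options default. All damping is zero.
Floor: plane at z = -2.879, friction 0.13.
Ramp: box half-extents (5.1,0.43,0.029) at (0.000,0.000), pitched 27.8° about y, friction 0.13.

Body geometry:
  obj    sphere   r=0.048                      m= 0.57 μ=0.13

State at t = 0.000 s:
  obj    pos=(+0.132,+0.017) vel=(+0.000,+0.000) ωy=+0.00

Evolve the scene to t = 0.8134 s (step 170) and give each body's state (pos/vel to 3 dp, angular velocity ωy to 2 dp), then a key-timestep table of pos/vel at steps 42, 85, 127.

State at t = 0.8134 s:
  obj    pos=(+1.194,-0.542) vel=(+2.613,-1.367) ωy=+50.27

Key-timestep trajectory:
   step    t(s)  obj.x    obj.z    obj.vx   obj.vz 
     42  0.2010   +0.197  -0.017  +0.645  -0.342
     85  0.4067   +0.398  -0.123  +1.301  -0.701
    127  0.6077   +0.725  -0.295  +1.950  -1.029


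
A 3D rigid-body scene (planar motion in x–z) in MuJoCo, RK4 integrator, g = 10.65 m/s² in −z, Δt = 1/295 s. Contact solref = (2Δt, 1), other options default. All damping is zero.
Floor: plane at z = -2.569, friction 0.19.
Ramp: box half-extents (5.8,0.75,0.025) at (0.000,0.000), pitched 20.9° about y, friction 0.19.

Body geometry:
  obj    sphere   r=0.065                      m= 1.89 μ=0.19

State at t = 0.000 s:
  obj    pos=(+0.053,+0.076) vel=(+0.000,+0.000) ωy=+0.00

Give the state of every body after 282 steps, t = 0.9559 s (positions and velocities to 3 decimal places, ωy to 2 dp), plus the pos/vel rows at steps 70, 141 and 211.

State at t = 0.9559 s:
  obj    pos=(+1.211,-0.366) vel=(+2.424,-0.925) ωy=+39.90

Key-timestep trajectory:
   step    t(s)  obj.x    obj.z    obj.vx   obj.vz 
     70  0.2373   +0.124  +0.049  +0.602  -0.230
    141  0.4780   +0.343  -0.035  +1.212  -0.463
    211  0.7153   +0.702  -0.172  +1.813  -0.692


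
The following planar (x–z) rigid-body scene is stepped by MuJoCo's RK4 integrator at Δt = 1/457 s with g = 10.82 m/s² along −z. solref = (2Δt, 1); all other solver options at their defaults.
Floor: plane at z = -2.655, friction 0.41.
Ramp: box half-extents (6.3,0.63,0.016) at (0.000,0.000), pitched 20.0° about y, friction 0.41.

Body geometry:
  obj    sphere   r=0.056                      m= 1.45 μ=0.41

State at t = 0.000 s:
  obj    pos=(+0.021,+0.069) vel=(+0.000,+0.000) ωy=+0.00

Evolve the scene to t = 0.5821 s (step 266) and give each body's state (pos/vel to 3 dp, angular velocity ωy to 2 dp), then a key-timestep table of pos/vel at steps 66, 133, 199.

State at t = 0.5821 s:
  obj    pos=(+0.442,-0.084) vel=(+1.446,-0.526) ωy=+27.47

Key-timestep trajectory:
   step    t(s)  obj.x    obj.z    obj.vx   obj.vz 
     66  0.1444   +0.047  +0.060  +0.359  -0.131
    133  0.2910   +0.126  +0.031  +0.723  -0.263
    199  0.4354   +0.257  -0.017  +1.082  -0.394


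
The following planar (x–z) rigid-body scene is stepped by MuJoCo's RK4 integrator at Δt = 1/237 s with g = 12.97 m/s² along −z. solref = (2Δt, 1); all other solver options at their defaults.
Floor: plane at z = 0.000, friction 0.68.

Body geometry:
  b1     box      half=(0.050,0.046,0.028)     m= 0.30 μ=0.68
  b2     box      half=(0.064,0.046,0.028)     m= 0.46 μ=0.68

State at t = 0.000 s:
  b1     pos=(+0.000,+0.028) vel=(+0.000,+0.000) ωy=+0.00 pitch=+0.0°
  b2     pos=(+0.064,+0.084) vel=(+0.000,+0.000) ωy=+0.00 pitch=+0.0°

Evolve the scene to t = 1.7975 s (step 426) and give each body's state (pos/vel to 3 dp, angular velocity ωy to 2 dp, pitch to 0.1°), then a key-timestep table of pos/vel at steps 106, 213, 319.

State at t = 1.7975 s:
  b1     pos=(-0.001,+0.028) vel=(-0.001,+0.000) ωy=+0.00 pitch=+0.0°
  b2     pos=(+0.079,+0.065) vel=(+0.000,+0.000) ωy=-0.01 pitch=+45.6°

Key-timestep trajectory:
   step    t(s)  b1.x    b1.z    b1.vx   b1.vz   b2.x    b2.z    b2.vx   b2.vz 
    106  0.4473   -0.001  +0.028  -0.001  +0.000   +0.079  +0.066  +0.003  +0.001
    213  0.8987   -0.001  +0.028  -0.001  +0.000   +0.079  +0.066  +0.000  +0.000
    319  1.3460   -0.001  +0.028  -0.001  +0.000   +0.079  +0.065  +0.000  +0.000


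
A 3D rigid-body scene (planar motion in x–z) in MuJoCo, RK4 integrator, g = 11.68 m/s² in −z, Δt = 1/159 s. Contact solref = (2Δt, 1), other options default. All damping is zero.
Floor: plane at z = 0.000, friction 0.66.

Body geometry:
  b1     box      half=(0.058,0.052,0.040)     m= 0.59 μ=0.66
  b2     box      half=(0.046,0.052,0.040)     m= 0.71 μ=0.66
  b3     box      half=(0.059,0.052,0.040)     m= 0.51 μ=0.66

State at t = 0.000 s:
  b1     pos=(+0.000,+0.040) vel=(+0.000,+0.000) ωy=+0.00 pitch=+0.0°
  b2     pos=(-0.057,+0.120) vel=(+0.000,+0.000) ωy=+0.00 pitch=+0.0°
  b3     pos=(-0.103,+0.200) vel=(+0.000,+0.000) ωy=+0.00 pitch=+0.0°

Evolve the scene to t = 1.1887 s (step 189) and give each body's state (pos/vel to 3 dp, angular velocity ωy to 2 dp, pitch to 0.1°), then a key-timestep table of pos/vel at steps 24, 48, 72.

State at t = 1.1887 s:
  b1     pos=(+0.000,+0.040) vel=(+0.000,+0.000) ωy=+0.00 pitch=+0.0°
  b2     pos=(-0.107,+0.046) vel=(+0.000,+0.000) ωy=+0.00 pitch=-90.0°
  b3     pos=(-0.335,+0.040) vel=(+0.000,+0.000) ωy=+0.00 pitch=+180.0°

Key-timestep trajectory:
   step    t(s)  b1.x    b1.z    b1.vx   b1.vz   b2.x    b2.z    b2.vx   b2.vz   b3.x    b3.z    b3.vx   b3.vz 
     24  0.1509   +0.000  +0.040  +0.001  +0.000   -0.069  +0.118  -0.183  -0.051   -0.138  +0.180  -0.476  -0.397
     48  0.3019   +0.000  +0.040  +0.000  +0.000   -0.112  +0.051  -0.319  -1.177   -0.232  +0.057  -0.804  -0.110
     72  0.4528   +0.000  +0.040  +0.000  +0.000   -0.107  +0.046  +0.000  +0.000   -0.308  +0.062  -0.555  -0.298


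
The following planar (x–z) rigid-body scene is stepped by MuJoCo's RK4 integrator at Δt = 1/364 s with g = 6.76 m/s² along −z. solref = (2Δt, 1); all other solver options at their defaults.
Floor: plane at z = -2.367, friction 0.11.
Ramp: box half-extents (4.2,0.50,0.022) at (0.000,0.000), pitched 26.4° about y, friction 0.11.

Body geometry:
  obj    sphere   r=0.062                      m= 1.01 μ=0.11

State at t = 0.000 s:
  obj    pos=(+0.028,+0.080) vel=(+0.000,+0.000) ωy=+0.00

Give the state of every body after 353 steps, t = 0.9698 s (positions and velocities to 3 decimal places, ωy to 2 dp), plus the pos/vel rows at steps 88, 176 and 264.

State at t = 0.9698 s:
  obj    pos=(+1.013,-0.409) vel=(+2.036,-0.999) ωy=+26.09

Key-timestep trajectory:
   step    t(s)  obj.x    obj.z    obj.vx   obj.vz 
     88  0.2418   +0.089  +0.050  +0.507  -0.250
    176  0.4835   +0.273  -0.042  +1.016  -0.494
    264  0.7253   +0.579  -0.194  +1.521  -0.751


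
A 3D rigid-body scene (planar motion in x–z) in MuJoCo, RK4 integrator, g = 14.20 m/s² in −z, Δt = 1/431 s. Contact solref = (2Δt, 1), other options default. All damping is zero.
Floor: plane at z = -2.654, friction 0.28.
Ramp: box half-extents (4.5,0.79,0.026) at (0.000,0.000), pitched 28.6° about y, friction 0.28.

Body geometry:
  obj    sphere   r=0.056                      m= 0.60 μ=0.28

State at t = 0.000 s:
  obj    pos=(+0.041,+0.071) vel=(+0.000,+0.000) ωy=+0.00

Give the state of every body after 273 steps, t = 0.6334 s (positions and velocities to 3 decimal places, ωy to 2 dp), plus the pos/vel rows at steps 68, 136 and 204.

State at t = 0.6334 s:
  obj    pos=(+0.896,-0.395) vel=(+2.700,-1.472) ωy=+54.91

Key-timestep trajectory:
   step    t(s)  obj.x    obj.z    obj.vx   obj.vz 
     68  0.1578   +0.094  +0.042  +0.673  -0.367
    136  0.3155   +0.253  -0.045  +1.345  -0.733
    204  0.4733   +0.519  -0.189  +2.018  -1.100


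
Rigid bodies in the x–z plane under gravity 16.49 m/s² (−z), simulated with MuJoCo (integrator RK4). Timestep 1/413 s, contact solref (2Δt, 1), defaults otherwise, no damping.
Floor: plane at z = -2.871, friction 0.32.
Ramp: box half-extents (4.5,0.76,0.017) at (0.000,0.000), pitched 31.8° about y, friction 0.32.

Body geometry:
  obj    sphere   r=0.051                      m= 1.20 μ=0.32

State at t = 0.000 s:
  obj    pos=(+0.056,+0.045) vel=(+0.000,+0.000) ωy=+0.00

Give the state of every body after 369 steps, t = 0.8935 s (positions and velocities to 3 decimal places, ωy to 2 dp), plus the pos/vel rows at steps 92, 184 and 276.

State at t = 0.8935 s:
  obj    pos=(+2.162,-1.260) vel=(+4.713,-2.922) ωy=+108.72

Key-timestep trajectory:
   step    t(s)  obj.x    obj.z    obj.vx   obj.vz 
     92  0.2228   +0.187  -0.036  +1.175  -0.729
    184  0.4455   +0.580  -0.279  +2.350  -1.457
    276  0.6683   +1.234  -0.685  +3.525  -2.186


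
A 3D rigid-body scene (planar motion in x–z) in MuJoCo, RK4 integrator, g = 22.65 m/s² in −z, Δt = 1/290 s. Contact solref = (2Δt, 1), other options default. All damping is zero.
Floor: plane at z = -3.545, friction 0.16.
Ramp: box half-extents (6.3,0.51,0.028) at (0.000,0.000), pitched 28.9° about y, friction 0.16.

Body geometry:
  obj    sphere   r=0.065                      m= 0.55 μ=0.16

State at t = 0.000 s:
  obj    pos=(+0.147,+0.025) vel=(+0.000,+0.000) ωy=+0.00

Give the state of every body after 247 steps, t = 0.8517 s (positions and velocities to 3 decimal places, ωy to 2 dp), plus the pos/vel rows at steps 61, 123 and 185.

State at t = 0.8517 s:
  obj    pos=(+2.630,-1.346) vel=(+5.831,-3.219) ωy=+102.43

Key-timestep trajectory:
   step    t(s)  obj.x    obj.z    obj.vx   obj.vz 
     61  0.2103   +0.299  -0.059  +1.440  -0.795
    123  0.4241   +0.763  -0.315  +2.904  -1.603
    185  0.6379   +1.540  -0.744  +4.367  -2.411


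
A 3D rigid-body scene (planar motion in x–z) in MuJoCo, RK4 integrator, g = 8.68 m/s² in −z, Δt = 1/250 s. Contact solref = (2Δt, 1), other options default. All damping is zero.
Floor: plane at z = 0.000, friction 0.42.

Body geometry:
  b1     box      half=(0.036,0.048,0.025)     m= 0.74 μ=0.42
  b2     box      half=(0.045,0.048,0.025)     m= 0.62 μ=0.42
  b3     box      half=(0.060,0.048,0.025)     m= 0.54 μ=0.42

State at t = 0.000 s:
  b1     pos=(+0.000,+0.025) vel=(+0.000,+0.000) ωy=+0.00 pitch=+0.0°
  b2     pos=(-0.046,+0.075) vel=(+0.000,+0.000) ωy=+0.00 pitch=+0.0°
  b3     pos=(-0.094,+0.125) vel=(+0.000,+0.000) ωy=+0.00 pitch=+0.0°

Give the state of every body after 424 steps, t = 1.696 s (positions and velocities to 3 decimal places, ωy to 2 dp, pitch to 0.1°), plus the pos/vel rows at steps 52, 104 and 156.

State at t = 1.696 s:
  b1     pos=(+0.000,+0.025) vel=(+0.000,+0.000) ωy=+0.00 pitch=+0.0°
  b2     pos=(-0.091,+0.045) vel=(+0.000,+0.000) ωy=+0.00 pitch=-90.0°
  b3     pos=(-0.253,+0.025) vel=(+0.000,+0.000) ωy=+0.00 pitch=+180.0°

Key-timestep trajectory:
   step    t(s)  b1.x    b1.z    b1.vx   b1.vz   b2.x    b2.z    b2.vx   b2.vz   b3.x    b3.z    b3.vx   b3.vz 
     52  0.2080   +0.000  +0.025  +0.000  +0.000   -0.073  +0.051  -0.185  -0.009   -0.132  +0.064  -0.204  +0.043
    104  0.4160   +0.000  +0.025  +0.000  +0.000   -0.091  +0.045  +0.149  -0.084   -0.179  +0.064  -0.154  +0.028
    156  0.6240   +0.000  +0.025  +0.000  +0.000   -0.091  +0.045  +0.000  +0.000   -0.208  +0.062  -0.207  -0.057


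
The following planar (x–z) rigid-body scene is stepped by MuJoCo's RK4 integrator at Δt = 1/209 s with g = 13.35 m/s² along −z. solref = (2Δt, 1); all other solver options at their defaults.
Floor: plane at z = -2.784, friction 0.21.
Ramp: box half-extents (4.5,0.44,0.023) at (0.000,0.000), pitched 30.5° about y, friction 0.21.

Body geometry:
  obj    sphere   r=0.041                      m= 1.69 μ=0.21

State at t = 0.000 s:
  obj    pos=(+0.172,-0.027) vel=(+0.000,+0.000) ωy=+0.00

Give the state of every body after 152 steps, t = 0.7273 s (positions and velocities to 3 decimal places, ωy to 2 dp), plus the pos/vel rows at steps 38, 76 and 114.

State at t = 0.7273 s:
  obj    pos=(+1.275,-0.677) vel=(+3.033,-1.787) ωy=+85.82

Key-timestep trajectory:
   step    t(s)  obj.x    obj.z    obj.vx   obj.vz 
     38  0.1818   +0.241  -0.068  +0.759  -0.447
     76  0.3636   +0.448  -0.190  +1.517  -0.893
    114  0.5455   +0.793  -0.393  +2.275  -1.340


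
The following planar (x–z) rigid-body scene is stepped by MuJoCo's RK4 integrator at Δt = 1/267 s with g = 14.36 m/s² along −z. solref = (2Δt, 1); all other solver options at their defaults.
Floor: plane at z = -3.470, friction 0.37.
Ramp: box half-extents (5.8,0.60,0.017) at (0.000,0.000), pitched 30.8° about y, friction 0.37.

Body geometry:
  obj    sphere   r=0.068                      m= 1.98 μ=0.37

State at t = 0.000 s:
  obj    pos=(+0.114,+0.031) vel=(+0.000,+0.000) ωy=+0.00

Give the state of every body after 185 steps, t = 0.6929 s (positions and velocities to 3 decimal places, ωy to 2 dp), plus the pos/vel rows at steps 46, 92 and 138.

State at t = 0.6929 s:
  obj    pos=(+1.197,-0.615) vel=(+3.126,-1.863) ωy=+53.51

Key-timestep trajectory:
   step    t(s)  obj.x    obj.z    obj.vx   obj.vz 
     46  0.1723   +0.181  -0.009  +0.777  -0.463
     92  0.3446   +0.382  -0.129  +1.555  -0.927
    138  0.5169   +0.717  -0.328  +2.332  -1.390


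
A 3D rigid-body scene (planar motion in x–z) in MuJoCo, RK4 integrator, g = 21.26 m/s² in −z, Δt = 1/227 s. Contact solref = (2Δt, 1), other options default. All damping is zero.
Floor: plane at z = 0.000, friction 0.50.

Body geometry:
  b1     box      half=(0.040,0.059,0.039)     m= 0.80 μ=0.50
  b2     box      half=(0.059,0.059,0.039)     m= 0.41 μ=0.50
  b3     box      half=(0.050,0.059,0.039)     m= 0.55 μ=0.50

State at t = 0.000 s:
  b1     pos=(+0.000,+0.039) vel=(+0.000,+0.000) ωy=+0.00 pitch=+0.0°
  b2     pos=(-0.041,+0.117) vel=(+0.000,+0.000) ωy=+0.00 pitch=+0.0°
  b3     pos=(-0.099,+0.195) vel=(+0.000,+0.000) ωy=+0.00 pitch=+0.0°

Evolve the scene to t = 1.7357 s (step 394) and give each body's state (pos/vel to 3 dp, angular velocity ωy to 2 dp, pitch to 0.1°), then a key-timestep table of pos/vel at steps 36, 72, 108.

State at t = 1.7357 s:
  b1     pos=(+0.000,+0.039) vel=(+0.000,+0.000) ωy=+0.00 pitch=+0.0°
  b2     pos=(-0.097,+0.059) vel=(+0.000,+0.000) ωy=+0.00 pitch=-90.0°
  b3     pos=(-0.314,+0.039) vel=(+0.000,+0.000) ωy=+0.00 pitch=+180.0°

Key-timestep trajectory:
   step    t(s)  b1.x    b1.z    b1.vx   b1.vz   b2.x    b2.z    b2.vx   b2.vz   b3.x    b3.z    b3.vx   b3.vz 
     36  0.1586   +0.000  +0.039  +0.000  +0.000   -0.075  +0.096  -0.415  -0.697   -0.179  +0.094  -0.758  -1.876
     72  0.3172   +0.000  +0.039  +0.000  +0.000   -0.124  +0.070  -0.035  +0.008   -0.263  +0.063  -0.266  -0.014
    108  0.4758   +0.000  +0.039  +0.000  +0.000   -0.093  +0.060  +0.136  +0.149   -0.314  +0.039  +0.006  +0.009


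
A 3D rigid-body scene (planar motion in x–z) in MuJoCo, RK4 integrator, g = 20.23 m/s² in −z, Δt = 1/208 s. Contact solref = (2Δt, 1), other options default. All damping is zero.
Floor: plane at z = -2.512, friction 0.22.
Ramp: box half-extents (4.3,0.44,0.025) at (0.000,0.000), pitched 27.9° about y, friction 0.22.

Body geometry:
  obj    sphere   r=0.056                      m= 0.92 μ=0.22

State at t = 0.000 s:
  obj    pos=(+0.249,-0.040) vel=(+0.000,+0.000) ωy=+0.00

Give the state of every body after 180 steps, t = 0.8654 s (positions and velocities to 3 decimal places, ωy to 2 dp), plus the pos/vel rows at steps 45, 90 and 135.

State at t = 0.8654 s:
  obj    pos=(+2.487,-1.225) vel=(+5.172,-2.738) ωy=+104.46

Key-timestep trajectory:
   step    t(s)  obj.x    obj.z    obj.vx   obj.vz 
     45  0.2163   +0.389  -0.114  +1.293  -0.685
     90  0.4327   +0.809  -0.336  +2.586  -1.369
    135  0.6490   +1.508  -0.707  +3.879  -2.054


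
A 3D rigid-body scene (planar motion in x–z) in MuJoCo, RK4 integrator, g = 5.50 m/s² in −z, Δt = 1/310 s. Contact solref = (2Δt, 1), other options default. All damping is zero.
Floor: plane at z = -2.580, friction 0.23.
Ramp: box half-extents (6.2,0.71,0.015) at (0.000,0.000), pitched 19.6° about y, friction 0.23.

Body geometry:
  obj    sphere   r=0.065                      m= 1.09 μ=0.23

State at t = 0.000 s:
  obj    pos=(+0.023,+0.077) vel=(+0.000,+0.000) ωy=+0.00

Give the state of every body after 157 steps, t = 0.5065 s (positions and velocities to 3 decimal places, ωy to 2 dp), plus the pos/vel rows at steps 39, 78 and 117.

State at t = 0.5065 s:
  obj    pos=(+0.182,+0.020) vel=(+0.629,-0.224) ωy=+10.27

Key-timestep trajectory:
   step    t(s)  obj.x    obj.z    obj.vx   obj.vz 
     39  0.1258   +0.033  +0.073  +0.156  -0.056
     78  0.2516   +0.062  +0.063  +0.312  -0.111
    117  0.3774   +0.111  +0.045  +0.469  -0.167


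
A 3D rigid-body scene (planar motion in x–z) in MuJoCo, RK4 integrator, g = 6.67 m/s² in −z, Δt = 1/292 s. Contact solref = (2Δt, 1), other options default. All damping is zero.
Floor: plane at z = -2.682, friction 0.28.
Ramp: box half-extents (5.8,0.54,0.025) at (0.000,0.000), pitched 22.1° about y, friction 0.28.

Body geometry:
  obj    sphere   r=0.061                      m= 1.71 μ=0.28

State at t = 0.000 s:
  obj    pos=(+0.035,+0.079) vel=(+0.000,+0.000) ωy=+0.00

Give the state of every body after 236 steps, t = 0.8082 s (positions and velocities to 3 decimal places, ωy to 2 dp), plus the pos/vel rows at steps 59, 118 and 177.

State at t = 0.8082 s:
  obj    pos=(+0.577,-0.142) vel=(+1.342,-0.545) ωy=+23.75

Key-timestep trajectory:
   step    t(s)  obj.x    obj.z    obj.vx   obj.vz 
     59  0.2021   +0.069  +0.065  +0.336  -0.136
    118  0.4041   +0.171  +0.024  +0.671  -0.273
    177  0.6062   +0.340  -0.045  +1.007  -0.409


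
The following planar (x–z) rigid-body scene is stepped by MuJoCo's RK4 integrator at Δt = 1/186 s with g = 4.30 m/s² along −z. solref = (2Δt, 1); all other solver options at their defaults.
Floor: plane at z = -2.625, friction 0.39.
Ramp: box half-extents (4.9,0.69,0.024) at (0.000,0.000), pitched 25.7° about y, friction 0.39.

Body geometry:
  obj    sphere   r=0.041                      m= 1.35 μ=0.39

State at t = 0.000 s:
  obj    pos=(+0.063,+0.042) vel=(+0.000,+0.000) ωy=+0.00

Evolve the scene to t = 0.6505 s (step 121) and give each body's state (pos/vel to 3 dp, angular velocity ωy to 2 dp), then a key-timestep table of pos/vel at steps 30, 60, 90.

State at t = 0.6505 s:
  obj    pos=(+0.317,-0.080) vel=(+0.781,-0.376) ωy=+21.13

Key-timestep trajectory:
   step    t(s)  obj.x    obj.z    obj.vx   obj.vz 
     30  0.1613   +0.079  +0.034  +0.194  -0.093
     60  0.3226   +0.125  +0.012  +0.387  -0.186
     90  0.4839   +0.204  -0.026  +0.581  -0.280


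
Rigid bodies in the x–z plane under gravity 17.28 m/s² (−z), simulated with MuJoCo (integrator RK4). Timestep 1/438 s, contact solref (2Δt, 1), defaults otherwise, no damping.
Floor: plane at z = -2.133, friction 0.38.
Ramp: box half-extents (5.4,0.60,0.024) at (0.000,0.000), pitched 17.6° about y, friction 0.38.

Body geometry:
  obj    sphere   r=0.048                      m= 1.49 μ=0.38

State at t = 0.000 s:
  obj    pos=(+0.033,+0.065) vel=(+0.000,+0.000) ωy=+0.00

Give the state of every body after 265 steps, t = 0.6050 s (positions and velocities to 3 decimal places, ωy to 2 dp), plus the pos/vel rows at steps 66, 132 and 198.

State at t = 0.6050 s:
  obj    pos=(+0.684,-0.141) vel=(+2.152,-0.683) ωy=+47.04

Key-timestep trajectory:
   step    t(s)  obj.x    obj.z    obj.vx   obj.vz 
     66  0.1507   +0.073  +0.052  +0.536  -0.170
    132  0.3014   +0.195  +0.014  +1.072  -0.340
    198  0.4521   +0.397  -0.050  +1.608  -0.510


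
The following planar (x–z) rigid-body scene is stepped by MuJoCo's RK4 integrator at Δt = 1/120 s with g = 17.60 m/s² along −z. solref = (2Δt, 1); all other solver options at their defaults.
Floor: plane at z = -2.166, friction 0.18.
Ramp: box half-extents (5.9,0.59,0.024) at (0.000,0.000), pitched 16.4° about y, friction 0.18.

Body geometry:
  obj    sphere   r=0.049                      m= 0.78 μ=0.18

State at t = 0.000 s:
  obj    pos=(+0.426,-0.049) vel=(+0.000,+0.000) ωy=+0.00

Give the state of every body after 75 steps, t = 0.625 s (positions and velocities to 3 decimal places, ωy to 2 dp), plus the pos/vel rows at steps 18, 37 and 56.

State at t = 0.625 s:
  obj    pos=(+1.091,-0.245) vel=(+2.128,-0.626) ωy=+45.25

Key-timestep trajectory:
   step    t(s)  obj.x    obj.z    obj.vx   obj.vz 
     18  0.1500   +0.464  -0.061  +0.511  -0.150
     37  0.3083   +0.588  -0.097  +1.050  -0.309
     56  0.4667   +0.797  -0.158  +1.589  -0.468


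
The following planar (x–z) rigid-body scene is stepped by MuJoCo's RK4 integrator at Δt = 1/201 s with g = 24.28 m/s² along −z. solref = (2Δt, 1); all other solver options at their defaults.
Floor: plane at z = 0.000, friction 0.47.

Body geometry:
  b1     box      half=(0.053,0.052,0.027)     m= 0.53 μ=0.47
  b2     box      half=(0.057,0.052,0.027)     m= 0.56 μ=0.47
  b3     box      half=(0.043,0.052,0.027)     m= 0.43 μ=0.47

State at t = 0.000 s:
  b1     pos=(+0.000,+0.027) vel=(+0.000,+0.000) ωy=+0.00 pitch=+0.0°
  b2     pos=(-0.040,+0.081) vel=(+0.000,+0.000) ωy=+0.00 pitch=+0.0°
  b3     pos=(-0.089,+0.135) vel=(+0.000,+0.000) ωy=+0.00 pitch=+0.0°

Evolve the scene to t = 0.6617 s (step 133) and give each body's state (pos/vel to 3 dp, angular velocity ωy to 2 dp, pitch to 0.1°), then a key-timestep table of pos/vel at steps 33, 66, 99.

State at t = 0.6617 s:
  b1     pos=(+0.000,+0.027) vel=(+0.000,+0.000) ωy=+0.00 pitch=+0.0°
  b2     pos=(-0.166,+0.057) vel=(+0.000,+0.000) ωy=-0.01 pitch=-140.7°
  b3     pos=(-0.248,+0.027) vel=(-0.001,+0.000) ωy=+0.00 pitch=+180.0°

Key-timestep trajectory:
   step    t(s)  b1.x    b1.z    b1.vx   b1.vz   b2.x    b2.z    b2.vx   b2.vz   b3.x    b3.z    b3.vx   b3.vz 
     33  0.1642   +0.000  +0.027  +0.001  +0.000   -0.066  +0.080  -0.421  -0.331   -0.143  +0.073  -0.578  -1.392
     66  0.3284   +0.000  +0.027  +0.000  +0.000   -0.147  +0.060  -0.488  -0.112   -0.217  +0.048  -0.398  -0.132
     99  0.4925   +0.000  +0.027  +0.000  +0.000   -0.166  +0.057  +0.001  +0.001   -0.248  +0.027  -0.001  +0.001


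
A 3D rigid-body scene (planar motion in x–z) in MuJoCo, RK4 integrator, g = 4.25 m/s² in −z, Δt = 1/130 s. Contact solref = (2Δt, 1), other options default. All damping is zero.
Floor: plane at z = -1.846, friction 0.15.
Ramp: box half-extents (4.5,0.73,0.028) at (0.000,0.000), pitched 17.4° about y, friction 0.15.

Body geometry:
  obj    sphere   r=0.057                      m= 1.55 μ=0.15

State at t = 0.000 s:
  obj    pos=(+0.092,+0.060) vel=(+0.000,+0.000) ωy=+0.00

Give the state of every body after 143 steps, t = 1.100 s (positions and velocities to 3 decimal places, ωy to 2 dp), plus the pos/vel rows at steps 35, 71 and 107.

State at t = 1.100 s:
  obj    pos=(+0.616,-0.104) vel=(+0.953,-0.299) ωy=+17.51

Key-timestep trajectory:
   step    t(s)  obj.x    obj.z    obj.vx   obj.vz 
     35  0.2692   +0.123  +0.050  +0.233  -0.073
     71  0.5462   +0.221  +0.020  +0.473  -0.148
    107  0.8231   +0.386  -0.032  +0.713  -0.223


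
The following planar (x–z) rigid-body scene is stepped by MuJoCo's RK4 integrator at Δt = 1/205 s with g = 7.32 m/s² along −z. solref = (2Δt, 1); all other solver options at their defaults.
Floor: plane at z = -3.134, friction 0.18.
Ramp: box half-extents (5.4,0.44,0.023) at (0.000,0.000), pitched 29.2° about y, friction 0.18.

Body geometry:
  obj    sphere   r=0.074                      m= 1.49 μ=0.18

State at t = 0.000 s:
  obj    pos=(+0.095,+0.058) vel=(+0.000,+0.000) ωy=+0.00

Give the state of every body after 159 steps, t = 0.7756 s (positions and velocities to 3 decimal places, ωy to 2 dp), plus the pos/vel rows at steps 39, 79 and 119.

State at t = 0.7756 s:
  obj    pos=(+0.765,-0.316) vel=(+1.727,-0.965) ωy=+26.73

Key-timestep trajectory:
   step    t(s)  obj.x    obj.z    obj.vx   obj.vz 
     39  0.1902   +0.135  +0.035  +0.424  -0.237
     79  0.3854   +0.260  -0.034  +0.858  -0.480
    119  0.5805   +0.470  -0.152  +1.293  -0.723
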